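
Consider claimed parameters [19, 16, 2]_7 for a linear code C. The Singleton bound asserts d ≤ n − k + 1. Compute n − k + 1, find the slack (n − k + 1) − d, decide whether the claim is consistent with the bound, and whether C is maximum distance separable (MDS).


Singleton RHS = n − k + 1 = 4, slack = 2, bound satisfied, not MDS.

Singleton bound: d ≤ n − k + 1.
Here n = 19, k = 16, so n − k + 1 = 4.
Given d = 2, check d ≤ 4: YES.
Slack = (n − k + 1) − d = 2.
The code is NOT MDS (slack = 2 > 0).
Description: the claimed parameters are [19, 16, 2]_7; such a code would be non-MDS.


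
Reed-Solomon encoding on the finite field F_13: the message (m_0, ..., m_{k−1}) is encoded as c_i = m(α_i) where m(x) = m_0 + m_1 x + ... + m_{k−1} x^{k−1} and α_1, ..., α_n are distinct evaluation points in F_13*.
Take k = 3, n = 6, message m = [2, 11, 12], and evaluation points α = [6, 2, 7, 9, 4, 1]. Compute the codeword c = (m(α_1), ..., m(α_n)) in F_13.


c = [6, 7, 4, 7, 4, 12]

Message polynomial: m(x) = 2 + 11·x + 12·x^2 (mod 13).
For each evaluation point α_i, compute m(α_i) mod 13:
  α_1 = 6: Horner steps 12 → 5 → 6, so m(6) = 6.
  α_2 = 2: Horner steps 12 → 9 → 7, so m(2) = 7.
  α_3 = 7: Horner steps 12 → 4 → 4, so m(7) = 4.
  α_4 = 9: Horner steps 12 → 2 → 7, so m(9) = 7.
  α_5 = 4: Horner steps 12 → 7 → 4, so m(4) = 4.
  α_6 = 1: Horner steps 12 → 10 → 12, so m(1) = 12.
Codeword c = [6, 7, 4, 7, 4, 12] ∈ F_13^6.


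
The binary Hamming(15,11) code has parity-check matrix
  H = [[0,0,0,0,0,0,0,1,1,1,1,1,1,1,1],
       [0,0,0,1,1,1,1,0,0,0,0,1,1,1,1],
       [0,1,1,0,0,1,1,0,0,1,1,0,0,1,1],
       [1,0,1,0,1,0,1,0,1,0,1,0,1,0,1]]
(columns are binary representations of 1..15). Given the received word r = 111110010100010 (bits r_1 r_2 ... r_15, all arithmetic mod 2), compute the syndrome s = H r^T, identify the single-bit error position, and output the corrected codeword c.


s = (1, 1, 0, 1)^T, error position = 13, corrected codeword c = 111110010100110

Compute s = H r^T mod 2 one row at a time:
  s_1 = 1 + 0 + 1 + 0 + 0 + 0 + 1 + 0 = 3 ≡ 1 (mod 2).
  s_2 = 1 + 1 + 0 + 0 + 0 + 0 + 1 + 0 = 3 ≡ 1 (mod 2).
  s_3 = 1 + 1 + 0 + 0 + 1 + 0 + 1 + 0 = 4 ≡ 0 (mod 2).
  s_4 = 1 + 1 + 1 + 0 + 0 + 0 + 0 + 0 = 3 ≡ 1 (mod 2).
s = (1, 1, 0, 1)^T — this equals column 13 of H (binary 1101), so error is at position 13.
Correct: flip bit 13 of r = 111110010100010 to get c = 111110010100110.


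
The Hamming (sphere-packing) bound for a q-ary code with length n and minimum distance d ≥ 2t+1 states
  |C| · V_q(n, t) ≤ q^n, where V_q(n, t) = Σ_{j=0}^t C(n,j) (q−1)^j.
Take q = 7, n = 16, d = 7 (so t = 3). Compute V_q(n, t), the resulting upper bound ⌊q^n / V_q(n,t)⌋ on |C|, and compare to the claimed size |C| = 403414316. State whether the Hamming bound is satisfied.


V_q(n, t) = 125377, q^n = 33232930569601, Hamming bound = 265064011, |C| = 403414316 > bound (violated).

Step 1: Compute V_q(n, t) = Σ_{j=0}^3 C(n, j) (q−1)^j.
  j = 0: C(16,0)·(6)^0 = 1·1 = 1.
  j = 1: C(16,1)·(6)^1 = 16·6 = 96.
  j = 2: C(16,2)·(6)^2 = 120·36 = 4320.
  j = 3: C(16,3)·(6)^3 = 560·216 = 120960.
  V_q(n, t) = 1 + 96 + 4320 + 120960 = 125377.
Step 2: q^n = 7^16 = 33232930569601.
Step 3: Hamming bound ⌊q^n / V_q(n,t)⌋ = ⌊33232930569601/125377⌋ = 265064011.
Step 4: Compare |C| = 403414316 to 265064011: violated.
The claimed |C| lies above the Hamming bound, so no 7-ary code of length 16 with d ≥ 7 can have 403414316 codewords.


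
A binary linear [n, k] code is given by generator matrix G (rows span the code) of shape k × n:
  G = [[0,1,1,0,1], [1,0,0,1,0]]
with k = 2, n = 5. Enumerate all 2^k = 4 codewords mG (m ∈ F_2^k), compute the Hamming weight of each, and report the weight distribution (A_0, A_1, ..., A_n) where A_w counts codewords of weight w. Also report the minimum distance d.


Weight distribution: A_0 = 1, A_2 = 1, A_3 = 1, A_5 = 1. Minimum distance d = 2.

Enumerate all 2^2 = 4 messages m ∈ F_2^2.
For each, compute codeword c = mG in F_2^5, then tally its weight.
  m = 00 → c = 00000, weight = 0.
  m = 10 → c = 01101, weight = 3.
  m = 01 → c = 10010, weight = 2.
  m = 11 → c = 11111, weight = 5.
Tally weights:
  weight 0: 1 codewords.
  weight 2: 1 codewords.
  weight 3: 1 codewords.
  weight 5: 1 codewords.
Minimum distance d = smallest w > 0 with A_w > 0 = 2.
Sanity: Σ A_w = 4 = 2^2 = 4 ✓.


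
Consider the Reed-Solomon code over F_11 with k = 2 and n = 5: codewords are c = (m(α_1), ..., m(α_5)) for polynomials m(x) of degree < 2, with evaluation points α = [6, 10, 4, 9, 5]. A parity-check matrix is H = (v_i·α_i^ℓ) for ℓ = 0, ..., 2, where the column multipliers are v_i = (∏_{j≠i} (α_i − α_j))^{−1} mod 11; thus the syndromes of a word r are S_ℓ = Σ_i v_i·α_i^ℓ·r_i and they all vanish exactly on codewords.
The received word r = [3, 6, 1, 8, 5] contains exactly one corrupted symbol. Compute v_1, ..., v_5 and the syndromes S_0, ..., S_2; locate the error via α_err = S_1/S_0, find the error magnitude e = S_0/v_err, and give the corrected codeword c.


S = (1, 4, 5), error at position 3, error magnitude e = 5, c = [3, 6, 7, 8, 5].

Step 1: column multipliers v_i = (∏_{j≠i}(α_i − α_j))^{−1} mod 11.
  i = 1 (α = 6): (6−10)(6−4)(6−9)(6−5) = (−4)·2·(−3)·1 = 24 ≡ 2, so v_1 = 2^{−1} = 6 (mod 11).
  i = 2 (α = 10): (10−6)(10−4)(10−9)(10−5) = 4·6·1·5 = 120 ≡ 10, so v_2 = 10^{−1} = 10 (mod 11).
  i = 3 (α = 4): (4−6)(4−10)(4−9)(4−5) = (−2)·(−6)·(−5)·(−1) = 60 ≡ 5, so v_3 = 5^{−1} = 9 (mod 11).
  i = 4 (α = 9): (9−6)(9−10)(9−4)(9−5) = 3·(−1)·5·4 = −60 ≡ 6, so v_4 = 6^{−1} = 2 (mod 11).
  i = 5 (α = 5): (5−6)(5−10)(5−4)(5−9) = (−1)·(−5)·1·(−4) = −20 ≡ 2, so v_5 = 2^{−1} = 6 (mod 11).
  v = [6, 10, 9, 2, 6].
Step 2: syndromes of r = [3, 6, 1, 8, 5] (all sums mod 11).
  S_0 = Σ v_i r_i = 6·3 + 10·6 + 9·1 + 2·8 + 6·5 = 133 ≡ 1.
  S_1 = Σ v_i α_i r_i = 6·6·3 + 10·10·6 + 9·4·1 + 2·9·8 + 6·5·5 = 1038 ≡ 4.
  α_i^2 mod 11 = [3, 1, 5, 4, 3].
  S_2 = Σ v_i α_i^2 r_i = 6·3·3 + 10·1·6 + 9·5·1 + 2·4·8 + 6·3·5 = 313 ≡ 5.
  S = (1, 4, 5) ≠ 0, so r is not a codeword (an error is present).
Step 3: locate the error. For a single error e at position i, S_ℓ = v_i·e·α_i^ℓ, so α_err = S_1/S_0.
  S_0^{−1} = 1^{−1} = 1 (mod 11), so α_err = 4·1 = 4 ≡ 4 = α_3. Error position i = 3.
  Consistency check: S_2/S_1 = 5·3 = 15 ≡ 4 = α_err ✓ (single-error assumption holds).
Step 4: error magnitude e = S_0/v_3 = S_0·∏_{j≠3}(α_3 − α_j) = 1·5 = 5 ≡ 5 (mod 11).
Step 5: correct position 3: c_3 = r_3 − e = 1 − 5 ≡ 7 (mod 11). Hence c = [3, 6, 7, 8, 5].
  Check: interpolating c through the α_i gives m(x) = 4 + 9·x (degree < 2) with m(α_i) = c_i for every i, so c is indeed a codeword.


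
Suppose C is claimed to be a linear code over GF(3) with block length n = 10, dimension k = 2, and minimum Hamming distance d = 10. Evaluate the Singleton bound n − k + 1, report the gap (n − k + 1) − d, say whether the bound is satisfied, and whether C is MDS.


Singleton RHS = n − k + 1 = 9, slack = -1, bound violated (no such code; not MDS).

Singleton bound: d ≤ n − k + 1.
Here n = 10, k = 2, so n − k + 1 = 9.
Given d = 10, check d ≤ 9: NO.
Slack = (n − k + 1) − d = -1.
The slack is negative: d = 10 exceeds n − k + 1 = 9 by 1, so the Singleton bound is violated and no linear [10, 2, 10]_3 code can exist. In particular it is not MDS (MDS requires d = n − k + 1 exactly).
Description: the claimed parameters are [10, 2, 10]_3; such a code would be impossible (violates the Singleton bound).


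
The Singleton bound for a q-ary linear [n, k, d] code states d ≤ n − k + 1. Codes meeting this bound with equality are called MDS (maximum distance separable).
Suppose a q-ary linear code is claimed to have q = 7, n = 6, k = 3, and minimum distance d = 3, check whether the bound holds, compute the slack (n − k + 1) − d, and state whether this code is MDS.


Singleton RHS = n − k + 1 = 4, slack = 1, bound satisfied, not MDS.

Singleton bound: d ≤ n − k + 1.
Here n = 6, k = 3, so n − k + 1 = 4.
Given d = 3, check d ≤ 4: YES.
Slack = (n − k + 1) − d = 1.
The code is NOT MDS (slack = 1 > 0).
Description: the claimed parameters are [6, 3, 3]_7; such a code would be non-MDS.


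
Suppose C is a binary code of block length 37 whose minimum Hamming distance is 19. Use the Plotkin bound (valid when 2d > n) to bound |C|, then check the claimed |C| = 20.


Plotkin bound M ≤ 38; given |C| = 20 ≤ bound (satisfied).

Check applicability: 2d = 38, n = 37.
2d − n = 1 > 0, so Plotkin applies.
Compute d/(2d−n) = 19/1 ≈ 19.0000.
⌊d/(2d−n)⌋ = 19.
Plotkin bound: M ≤ 2·19 = 38.
Given |C| = 20, check: satisfied.
This |C| is below the Plotkin bound.


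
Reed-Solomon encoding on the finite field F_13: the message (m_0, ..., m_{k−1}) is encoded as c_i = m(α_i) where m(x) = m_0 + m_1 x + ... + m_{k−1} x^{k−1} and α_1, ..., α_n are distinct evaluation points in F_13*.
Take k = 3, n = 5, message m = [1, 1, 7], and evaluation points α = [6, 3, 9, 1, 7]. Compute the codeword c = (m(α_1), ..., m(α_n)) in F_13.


c = [12, 2, 5, 9, 0]

Message polynomial: m(x) = 1 + 1·x + 7·x^2 (mod 13).
For each evaluation point α_i, compute m(α_i) mod 13:
  α_1 = 6: Horner steps 7 → 4 → 12, so m(6) = 12.
  α_2 = 3: Horner steps 7 → 9 → 2, so m(3) = 2.
  α_3 = 9: Horner steps 7 → 12 → 5, so m(9) = 5.
  α_4 = 1: Horner steps 7 → 8 → 9, so m(1) = 9.
  α_5 = 7: Horner steps 7 → 11 → 0, so m(7) = 0.
Codeword c = [12, 2, 5, 9, 0] ∈ F_13^5.


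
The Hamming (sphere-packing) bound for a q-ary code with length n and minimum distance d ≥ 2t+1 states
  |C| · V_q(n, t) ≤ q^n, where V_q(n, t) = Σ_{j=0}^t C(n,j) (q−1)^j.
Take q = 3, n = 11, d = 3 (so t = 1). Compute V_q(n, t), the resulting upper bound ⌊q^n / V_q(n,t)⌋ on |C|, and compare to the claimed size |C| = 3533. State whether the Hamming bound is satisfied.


V_q(n, t) = 23, q^n = 177147, Hamming bound = 7702, |C| = 3533 ≤ bound (satisfied).

Step 1: Compute V_q(n, t) = Σ_{j=0}^1 C(n, j) (q−1)^j.
  j = 0: C(11,0)·(2)^0 = 1·1 = 1.
  j = 1: C(11,1)·(2)^1 = 11·2 = 22.
  V_q(n, t) = 1 + 22 = 23.
Step 2: q^n = 3^11 = 177147.
Step 3: Hamming bound ⌊q^n / V_q(n,t)⌋ = ⌊177147/23⌋ = 7702.
Step 4: Compare |C| = 3533 to 7702: satisfied.
The claimed |C| lies below the Hamming bound.


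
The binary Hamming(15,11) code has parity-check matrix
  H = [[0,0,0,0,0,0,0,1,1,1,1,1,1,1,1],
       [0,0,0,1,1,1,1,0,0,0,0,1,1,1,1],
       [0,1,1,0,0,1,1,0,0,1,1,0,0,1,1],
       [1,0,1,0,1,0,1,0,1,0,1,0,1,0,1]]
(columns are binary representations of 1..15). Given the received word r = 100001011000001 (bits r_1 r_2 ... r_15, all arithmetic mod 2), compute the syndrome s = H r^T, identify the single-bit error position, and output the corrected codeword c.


s = (1, 0, 0, 1)^T, error position = 9, corrected codeword c = 100001010000001

Compute s = H r^T mod 2 one row at a time:
  s_1 = 1 + 1 + 0 + 0 + 0 + 0 + 0 + 1 = 3 ≡ 1 (mod 2).
  s_2 = 0 + 0 + 1 + 0 + 0 + 0 + 0 + 1 = 2 ≡ 0 (mod 2).
  s_3 = 0 + 0 + 1 + 0 + 0 + 0 + 0 + 1 = 2 ≡ 0 (mod 2).
  s_4 = 1 + 0 + 0 + 0 + 1 + 0 + 0 + 1 = 3 ≡ 1 (mod 2).
s = (1, 0, 0, 1)^T — this equals column 9 of H (binary 1001), so error is at position 9.
Correct: flip bit 9 of r = 100001011000001 to get c = 100001010000001.


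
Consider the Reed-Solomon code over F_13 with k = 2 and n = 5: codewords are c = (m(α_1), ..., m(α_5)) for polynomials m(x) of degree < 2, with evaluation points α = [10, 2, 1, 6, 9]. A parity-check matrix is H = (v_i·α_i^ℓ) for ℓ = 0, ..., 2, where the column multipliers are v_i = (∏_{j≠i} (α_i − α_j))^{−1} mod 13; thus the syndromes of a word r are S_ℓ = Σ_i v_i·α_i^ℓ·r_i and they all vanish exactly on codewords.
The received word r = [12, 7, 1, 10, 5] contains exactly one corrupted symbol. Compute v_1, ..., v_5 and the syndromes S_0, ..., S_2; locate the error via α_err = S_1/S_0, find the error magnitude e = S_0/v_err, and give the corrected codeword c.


S = (9, 5, 10), error at position 2, error magnitude e = 12, c = [12, 8, 1, 10, 5].

Step 1: column multipliers v_i = (∏_{j≠i}(α_i − α_j))^{−1} mod 13.
  i = 1 (α = 10): (10−2)(10−1)(10−6)(10−9) = 8·9·4·1 = 288 ≡ 2, so v_1 = 2^{−1} = 7 (mod 13).
  i = 2 (α = 2): (2−10)(2−1)(2−6)(2−9) = (−8)·1·(−4)·(−7) = −224 ≡ 10, so v_2 = 10^{−1} = 4 (mod 13).
  i = 3 (α = 1): (1−10)(1−2)(1−6)(1−9) = (−9)·(−1)·(−5)·(−8) = 360 ≡ 9, so v_3 = 9^{−1} = 3 (mod 13).
  i = 4 (α = 6): (6−10)(6−2)(6−1)(6−9) = (−4)·4·5·(−3) = 240 ≡ 6, so v_4 = 6^{−1} = 11 (mod 13).
  i = 5 (α = 9): (9−10)(9−2)(9−1)(9−6) = (−1)·7·8·3 = −168 ≡ 1, so v_5 = 1^{−1} = 1 (mod 13).
  v = [7, 4, 3, 11, 1].
Step 2: syndromes of r = [12, 7, 1, 10, 5] (all sums mod 13).
  S_0 = Σ v_i r_i = 7·12 + 4·7 + 3·1 + 11·10 + 1·5 = 230 ≡ 9.
  S_1 = Σ v_i α_i r_i = 7·10·12 + 4·2·7 + 3·1·1 + 11·6·10 + 1·9·5 = 1604 ≡ 5.
  α_i^2 mod 13 = [9, 4, 1, 10, 3].
  S_2 = Σ v_i α_i^2 r_i = 7·9·12 + 4·4·7 + 3·1·1 + 11·10·10 + 1·3·5 = 1986 ≡ 10.
  S = (9, 5, 10) ≠ 0, so r is not a codeword (an error is present).
Step 3: locate the error. For a single error e at position i, S_ℓ = v_i·e·α_i^ℓ, so α_err = S_1/S_0.
  S_0^{−1} = 9^{−1} = 3 (mod 13), so α_err = 5·3 = 15 ≡ 2 = α_2. Error position i = 2.
  Consistency check: S_2/S_1 = 10·8 = 80 ≡ 2 = α_err ✓ (single-error assumption holds).
Step 4: error magnitude e = S_0/v_2 = S_0·∏_{j≠2}(α_2 − α_j) = 9·10 = 90 ≡ 12 (mod 13).
Step 5: correct position 2: c_2 = r_2 − e = 7 − 12 ≡ 8 (mod 13). Hence c = [12, 8, 1, 10, 5].
  Check: interpolating c through the α_i gives m(x) = 7 + 7·x (degree < 2) with m(α_i) = c_i for every i, so c is indeed a codeword.


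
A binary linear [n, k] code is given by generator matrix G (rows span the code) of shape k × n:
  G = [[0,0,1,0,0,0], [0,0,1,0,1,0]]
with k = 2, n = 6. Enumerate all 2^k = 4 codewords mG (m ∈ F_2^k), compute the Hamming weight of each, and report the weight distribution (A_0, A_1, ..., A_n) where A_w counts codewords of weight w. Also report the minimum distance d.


Weight distribution: A_0 = 1, A_1 = 2, A_2 = 1. Minimum distance d = 1.

Enumerate all 2^2 = 4 messages m ∈ F_2^2.
For each, compute codeword c = mG in F_2^6, then tally its weight.
  m = 00 → c = 000000, weight = 0.
  m = 10 → c = 001000, weight = 1.
  m = 01 → c = 001010, weight = 2.
  m = 11 → c = 000010, weight = 1.
Tally weights:
  weight 0: 1 codewords.
  weight 1: 2 codewords.
  weight 2: 1 codewords.
Minimum distance d = smallest w > 0 with A_w > 0 = 1.
Sanity: Σ A_w = 4 = 2^2 = 4 ✓.


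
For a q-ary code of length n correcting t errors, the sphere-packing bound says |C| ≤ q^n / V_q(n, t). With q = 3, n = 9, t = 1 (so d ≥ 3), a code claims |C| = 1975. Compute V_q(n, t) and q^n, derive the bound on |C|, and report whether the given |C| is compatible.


V_q(n, t) = 19, q^n = 19683, Hamming bound = 1035, |C| = 1975 > bound (violated).

Step 1: Compute V_q(n, t) = Σ_{j=0}^1 C(n, j) (q−1)^j.
  j = 0: C(9,0)·(2)^0 = 1·1 = 1.
  j = 1: C(9,1)·(2)^1 = 9·2 = 18.
  V_q(n, t) = 1 + 18 = 19.
Step 2: q^n = 3^9 = 19683.
Step 3: Hamming bound ⌊q^n / V_q(n,t)⌋ = ⌊19683/19⌋ = 1035.
Step 4: Compare |C| = 1975 to 1035: violated.
The claimed |C| lies above the Hamming bound, so no 3-ary code of length 9 with d ≥ 3 can have 1975 codewords.


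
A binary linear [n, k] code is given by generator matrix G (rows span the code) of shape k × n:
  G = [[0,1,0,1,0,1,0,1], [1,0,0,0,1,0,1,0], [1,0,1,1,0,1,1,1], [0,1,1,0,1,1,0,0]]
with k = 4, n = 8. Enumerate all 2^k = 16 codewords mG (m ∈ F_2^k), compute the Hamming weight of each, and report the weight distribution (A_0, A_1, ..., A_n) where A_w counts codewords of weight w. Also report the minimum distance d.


Weight distribution: A_0 = 1, A_1 = 1, A_3 = 3, A_4 = 5, A_5 = 3, A_6 = 2, A_7 = 1. Minimum distance d = 1.

Enumerate all 2^4 = 16 messages m ∈ F_2^4.
For each, compute codeword c = mG in F_2^8, then tally its weight.
  m = 0000 → c = 00000000, weight = 0.
  m = 1000 → c = 01010101, weight = 4.
  m = 0100 → c = 10001010, weight = 3.
  m = 1100 → c = 11011111, weight = 7.
  m = 0010 → c = 10110111, weight = 6.
  m = 1010 → c = 11100010, weight = 4.
  m = 0110 → c = 00111101, weight = 5.
  m = 1110 → c = 01101000, weight = 3.
  m = 0001 → c = 01101100, weight = 4.
  m = 1001 → c = 00111001, weight = 4.
  m = 0101 → c = 11100110, weight = 5.
  m = 1101 → c = 10110011, weight = 5.
  m = 0011 → c = 11011011, weight = 6.
  m = 1011 → c = 10001110, weight = 4.
  m = 0111 → c = 01010001, weight = 3.
  m = 1111 → c = 00000100, weight = 1.
Tally weights:
  weight 0: 1 codewords.
  weight 1: 1 codewords.
  weight 3: 3 codewords.
  weight 4: 5 codewords.
  weight 5: 3 codewords.
  weight 6: 2 codewords.
  weight 7: 1 codewords.
Minimum distance d = smallest w > 0 with A_w > 0 = 1.
Sanity: Σ A_w = 16 = 2^4 = 16 ✓.


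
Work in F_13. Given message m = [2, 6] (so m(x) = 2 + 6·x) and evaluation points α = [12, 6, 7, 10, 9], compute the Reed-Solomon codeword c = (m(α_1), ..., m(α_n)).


c = [9, 12, 5, 10, 4]

Message polynomial: m(x) = 2 + 6·x (mod 13).
For each evaluation point α_i, compute m(α_i) mod 13:
  α_1 = 12: Horner steps 6 → 9, so m(12) = 9.
  α_2 = 6: Horner steps 6 → 12, so m(6) = 12.
  α_3 = 7: Horner steps 6 → 5, so m(7) = 5.
  α_4 = 10: Horner steps 6 → 10, so m(10) = 10.
  α_5 = 9: Horner steps 6 → 4, so m(9) = 4.
Codeword c = [9, 12, 5, 10, 4] ∈ F_13^5.


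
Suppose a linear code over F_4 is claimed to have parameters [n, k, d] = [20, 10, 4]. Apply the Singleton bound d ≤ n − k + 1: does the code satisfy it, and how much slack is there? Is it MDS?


Singleton RHS = n − k + 1 = 11, slack = 7, bound satisfied, not MDS.

Singleton bound: d ≤ n − k + 1.
Here n = 20, k = 10, so n − k + 1 = 11.
Given d = 4, check d ≤ 11: YES.
Slack = (n − k + 1) − d = 7.
The code is NOT MDS (slack = 7 > 0).
Description: the claimed parameters are [20, 10, 4]_4; such a code would be non-MDS.


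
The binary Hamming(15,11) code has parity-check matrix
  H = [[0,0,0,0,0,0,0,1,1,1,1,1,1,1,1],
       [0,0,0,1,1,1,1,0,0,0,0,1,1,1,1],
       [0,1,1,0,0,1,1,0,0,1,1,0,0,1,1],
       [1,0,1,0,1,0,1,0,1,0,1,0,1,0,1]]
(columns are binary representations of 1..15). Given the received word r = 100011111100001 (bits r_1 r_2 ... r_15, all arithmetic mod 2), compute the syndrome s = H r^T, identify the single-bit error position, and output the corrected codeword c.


s = (0, 0, 0, 1)^T, error position = 1, corrected codeword c = 000011111100001

Compute s = H r^T mod 2 one row at a time:
  s_1 = 1 + 1 + 1 + 0 + 0 + 0 + 0 + 1 = 4 ≡ 0 (mod 2).
  s_2 = 0 + 1 + 1 + 1 + 0 + 0 + 0 + 1 = 4 ≡ 0 (mod 2).
  s_3 = 0 + 0 + 1 + 1 + 1 + 0 + 0 + 1 = 4 ≡ 0 (mod 2).
  s_4 = 1 + 0 + 1 + 1 + 1 + 0 + 0 + 1 = 5 ≡ 1 (mod 2).
s = (0, 0, 0, 1)^T — this equals column 1 of H (binary 0001), so error is at position 1.
Correct: flip bit 1 of r = 100011111100001 to get c = 000011111100001.


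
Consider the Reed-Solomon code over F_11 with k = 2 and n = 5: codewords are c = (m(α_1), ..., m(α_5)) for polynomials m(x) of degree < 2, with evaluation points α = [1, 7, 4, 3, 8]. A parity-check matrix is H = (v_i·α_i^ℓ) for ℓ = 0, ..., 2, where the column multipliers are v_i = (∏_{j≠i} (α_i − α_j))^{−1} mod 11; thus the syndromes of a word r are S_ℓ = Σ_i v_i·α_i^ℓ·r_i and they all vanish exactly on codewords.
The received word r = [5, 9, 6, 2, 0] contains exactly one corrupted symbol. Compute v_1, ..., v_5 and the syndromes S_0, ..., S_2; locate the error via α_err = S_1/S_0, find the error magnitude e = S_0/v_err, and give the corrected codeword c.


S = (7, 5, 2), error at position 2, error magnitude e = 2, c = [5, 7, 6, 2, 0].

Step 1: column multipliers v_i = (∏_{j≠i}(α_i − α_j))^{−1} mod 11.
  i = 1 (α = 1): (1−7)(1−4)(1−3)(1−8) = (−6)·(−3)·(−2)·(−7) = 252 ≡ 10, so v_1 = 10^{−1} = 10 (mod 11).
  i = 2 (α = 7): (7−1)(7−4)(7−3)(7−8) = 6·3·4·(−1) = −72 ≡ 5, so v_2 = 5^{−1} = 9 (mod 11).
  i = 3 (α = 4): (4−1)(4−7)(4−3)(4−8) = 3·(−3)·1·(−4) = 36 ≡ 3, so v_3 = 3^{−1} = 4 (mod 11).
  i = 4 (α = 3): (3−1)(3−7)(3−4)(3−8) = 2·(−4)·(−1)·(−5) = −40 ≡ 4, so v_4 = 4^{−1} = 3 (mod 11).
  i = 5 (α = 8): (8−1)(8−7)(8−4)(8−3) = 7·1·4·5 = 140 ≡ 8, so v_5 = 8^{−1} = 7 (mod 11).
  v = [10, 9, 4, 3, 7].
Step 2: syndromes of r = [5, 9, 6, 2, 0] (all sums mod 11).
  S_0 = Σ v_i r_i = 10·5 + 9·9 + 4·6 + 3·2 + 7·0 = 161 ≡ 7.
  S_1 = Σ v_i α_i r_i = 10·1·5 + 9·7·9 + 4·4·6 + 3·3·2 + 7·8·0 = 731 ≡ 5.
  α_i^2 mod 11 = [1, 5, 5, 9, 9].
  S_2 = Σ v_i α_i^2 r_i = 10·1·5 + 9·5·9 + 4·5·6 + 3·9·2 + 7·9·0 = 629 ≡ 2.
  S = (7, 5, 2) ≠ 0, so r is not a codeword (an error is present).
Step 3: locate the error. For a single error e at position i, S_ℓ = v_i·e·α_i^ℓ, so α_err = S_1/S_0.
  S_0^{−1} = 7^{−1} = 8 (mod 11), so α_err = 5·8 = 40 ≡ 7 = α_2. Error position i = 2.
  Consistency check: S_2/S_1 = 2·9 = 18 ≡ 7 = α_err ✓ (single-error assumption holds).
Step 4: error magnitude e = S_0/v_2 = S_0·∏_{j≠2}(α_2 − α_j) = 7·5 = 35 ≡ 2 (mod 11).
Step 5: correct position 2: c_2 = r_2 − e = 9 − 2 ≡ 7 (mod 11). Hence c = [5, 7, 6, 2, 0].
  Check: interpolating c through the α_i gives m(x) = 1 + 4·x (degree < 2) with m(α_i) = c_i for every i, so c is indeed a codeword.


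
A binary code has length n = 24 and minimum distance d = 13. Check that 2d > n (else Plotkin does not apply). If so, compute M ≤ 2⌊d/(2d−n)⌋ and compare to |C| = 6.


Plotkin bound M ≤ 12; given |C| = 6 ≤ bound (satisfied).

Check applicability: 2d = 26, n = 24.
2d − n = 2 > 0, so Plotkin applies.
Compute d/(2d−n) = 13/2 ≈ 6.5000.
⌊d/(2d−n)⌋ = 6.
Plotkin bound: M ≤ 2·6 = 12.
Given |C| = 6, check: satisfied.
This |C| is below the Plotkin bound.


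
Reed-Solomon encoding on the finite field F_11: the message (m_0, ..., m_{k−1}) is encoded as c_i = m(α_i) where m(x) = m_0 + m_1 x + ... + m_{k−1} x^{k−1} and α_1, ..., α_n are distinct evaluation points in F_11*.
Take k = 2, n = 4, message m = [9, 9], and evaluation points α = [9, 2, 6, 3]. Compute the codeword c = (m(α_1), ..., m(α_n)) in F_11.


c = [2, 5, 8, 3]

Message polynomial: m(x) = 9 + 9·x (mod 11).
For each evaluation point α_i, compute m(α_i) mod 11:
  α_1 = 9: Horner steps 9 → 2, so m(9) = 2.
  α_2 = 2: Horner steps 9 → 5, so m(2) = 5.
  α_3 = 6: Horner steps 9 → 8, so m(6) = 8.
  α_4 = 3: Horner steps 9 → 3, so m(3) = 3.
Codeword c = [2, 5, 8, 3] ∈ F_11^4.


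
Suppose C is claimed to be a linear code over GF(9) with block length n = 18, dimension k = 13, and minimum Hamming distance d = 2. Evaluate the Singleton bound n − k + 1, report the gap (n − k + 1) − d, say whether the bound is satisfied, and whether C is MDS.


Singleton RHS = n − k + 1 = 6, slack = 4, bound satisfied, not MDS.

Singleton bound: d ≤ n − k + 1.
Here n = 18, k = 13, so n − k + 1 = 6.
Given d = 2, check d ≤ 6: YES.
Slack = (n − k + 1) − d = 4.
The code is NOT MDS (slack = 4 > 0).
Description: the claimed parameters are [18, 13, 2]_9; such a code would be non-MDS.


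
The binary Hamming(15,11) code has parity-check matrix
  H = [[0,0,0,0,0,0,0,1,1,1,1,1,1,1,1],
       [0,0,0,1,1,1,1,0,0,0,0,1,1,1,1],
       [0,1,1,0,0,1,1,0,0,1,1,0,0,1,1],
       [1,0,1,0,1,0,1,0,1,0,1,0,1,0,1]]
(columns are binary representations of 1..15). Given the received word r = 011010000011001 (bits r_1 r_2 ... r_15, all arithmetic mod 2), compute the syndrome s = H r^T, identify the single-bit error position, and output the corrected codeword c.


s = (1, 1, 0, 0)^T, error position = 12, corrected codeword c = 011010000010001

Compute s = H r^T mod 2 one row at a time:
  s_1 = 0 + 0 + 0 + 1 + 1 + 0 + 0 + 1 = 3 ≡ 1 (mod 2).
  s_2 = 0 + 1 + 0 + 0 + 1 + 0 + 0 + 1 = 3 ≡ 1 (mod 2).
  s_3 = 1 + 1 + 0 + 0 + 0 + 1 + 0 + 1 = 4 ≡ 0 (mod 2).
  s_4 = 0 + 1 + 1 + 0 + 0 + 1 + 0 + 1 = 4 ≡ 0 (mod 2).
s = (1, 1, 0, 0)^T — this equals column 12 of H (binary 1100), so error is at position 12.
Correct: flip bit 12 of r = 011010000011001 to get c = 011010000010001.


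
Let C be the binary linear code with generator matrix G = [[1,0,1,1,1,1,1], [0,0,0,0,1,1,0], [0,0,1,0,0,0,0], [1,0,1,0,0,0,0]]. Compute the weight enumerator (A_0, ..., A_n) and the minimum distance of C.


Weight distribution: A_0 = 1, A_1 = 2, A_2 = 3, A_3 = 4, A_4 = 3, A_5 = 2, A_6 = 1. Minimum distance d = 1.

Enumerate all 2^4 = 16 messages m ∈ F_2^4.
For each, compute codeword c = mG in F_2^7, then tally its weight.
  m = 0000 → c = 0000000, weight = 0.
  m = 1000 → c = 1011111, weight = 6.
  m = 0100 → c = 0000110, weight = 2.
  m = 1100 → c = 1011001, weight = 4.
  m = 0010 → c = 0010000, weight = 1.
  m = 1010 → c = 1001111, weight = 5.
  m = 0110 → c = 0010110, weight = 3.
  m = 1110 → c = 1001001, weight = 3.
  m = 0001 → c = 1010000, weight = 2.
  m = 1001 → c = 0001111, weight = 4.
  m = 0101 → c = 1010110, weight = 4.
  m = 1101 → c = 0001001, weight = 2.
  m = 0011 → c = 1000000, weight = 1.
  m = 1011 → c = 0011111, weight = 5.
  m = 0111 → c = 1000110, weight = 3.
  m = 1111 → c = 0011001, weight = 3.
Tally weights:
  weight 0: 1 codewords.
  weight 1: 2 codewords.
  weight 2: 3 codewords.
  weight 3: 4 codewords.
  weight 4: 3 codewords.
  weight 5: 2 codewords.
  weight 6: 1 codewords.
Minimum distance d = smallest w > 0 with A_w > 0 = 1.
Sanity: Σ A_w = 16 = 2^4 = 16 ✓.


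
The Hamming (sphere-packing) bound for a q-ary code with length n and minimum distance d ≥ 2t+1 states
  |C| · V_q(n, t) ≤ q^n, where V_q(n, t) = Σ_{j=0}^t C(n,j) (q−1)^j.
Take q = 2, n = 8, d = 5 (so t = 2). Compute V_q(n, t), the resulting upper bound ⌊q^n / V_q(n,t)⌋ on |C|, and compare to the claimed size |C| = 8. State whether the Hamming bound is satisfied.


V_q(n, t) = 37, q^n = 256, Hamming bound = 6, |C| = 8 > bound (violated).

Step 1: Compute V_q(n, t) = Σ_{j=0}^2 C(n, j) (q−1)^j.
  j = 0: C(8,0)·(1)^0 = 1·1 = 1.
  j = 1: C(8,1)·(1)^1 = 8·1 = 8.
  j = 2: C(8,2)·(1)^2 = 28·1 = 28.
  V_q(n, t) = 1 + 8 + 28 = 37.
Step 2: q^n = 2^8 = 256.
Step 3: Hamming bound ⌊q^n / V_q(n,t)⌋ = ⌊256/37⌋ = 6.
Step 4: Compare |C| = 8 to 6: violated.
The claimed |C| lies above the Hamming bound, so no 2-ary code of length 8 with d ≥ 5 can have 8 codewords.


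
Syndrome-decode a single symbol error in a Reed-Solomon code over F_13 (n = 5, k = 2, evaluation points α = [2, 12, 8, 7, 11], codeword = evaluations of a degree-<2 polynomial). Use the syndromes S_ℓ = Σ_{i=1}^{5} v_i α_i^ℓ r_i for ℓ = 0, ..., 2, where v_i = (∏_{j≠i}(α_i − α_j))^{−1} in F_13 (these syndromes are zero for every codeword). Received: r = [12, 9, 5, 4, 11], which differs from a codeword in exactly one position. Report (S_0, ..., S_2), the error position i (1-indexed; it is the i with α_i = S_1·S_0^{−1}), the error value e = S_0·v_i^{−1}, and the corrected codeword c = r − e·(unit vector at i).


S = (9, 8, 10), error at position 5, error magnitude e = 3, c = [12, 9, 5, 4, 8].

Step 1: column multipliers v_i = (∏_{j≠i}(α_i − α_j))^{−1} mod 13.
  i = 1 (α = 2): (2−12)(2−8)(2−7)(2−11) = (−10)·(−6)·(−5)·(−9) = 2700 ≡ 9, so v_1 = 9^{−1} = 3 (mod 13).
  i = 2 (α = 12): (12−2)(12−8)(12−7)(12−11) = 10·4·5·1 = 200 ≡ 5, so v_2 = 5^{−1} = 8 (mod 13).
  i = 3 (α = 8): (8−2)(8−12)(8−7)(8−11) = 6·(−4)·1·(−3) = 72 ≡ 7, so v_3 = 7^{−1} = 2 (mod 13).
  i = 4 (α = 7): (7−2)(7−12)(7−8)(7−11) = 5·(−5)·(−1)·(−4) = −100 ≡ 4, so v_4 = 4^{−1} = 10 (mod 13).
  i = 5 (α = 11): (11−2)(11−12)(11−8)(11−7) = 9·(−1)·3·4 = −108 ≡ 9, so v_5 = 9^{−1} = 3 (mod 13).
  v = [3, 8, 2, 10, 3].
Step 2: syndromes of r = [12, 9, 5, 4, 11] (all sums mod 13).
  S_0 = Σ v_i r_i = 3·12 + 8·9 + 2·5 + 10·4 + 3·11 = 191 ≡ 9.
  S_1 = Σ v_i α_i r_i = 3·2·12 + 8·12·9 + 2·8·5 + 10·7·4 + 3·11·11 = 1659 ≡ 8.
  α_i^2 mod 13 = [4, 1, 12, 10, 4].
  S_2 = Σ v_i α_i^2 r_i = 3·4·12 + 8·1·9 + 2·12·5 + 10·10·4 + 3·4·11 = 868 ≡ 10.
  S = (9, 8, 10) ≠ 0, so r is not a codeword (an error is present).
Step 3: locate the error. For a single error e at position i, S_ℓ = v_i·e·α_i^ℓ, so α_err = S_1/S_0.
  S_0^{−1} = 9^{−1} = 3 (mod 13), so α_err = 8·3 = 24 ≡ 11 = α_5. Error position i = 5.
  Consistency check: S_2/S_1 = 10·5 = 50 ≡ 11 = α_err ✓ (single-error assumption holds).
Step 4: error magnitude e = S_0/v_5 = S_0·∏_{j≠5}(α_5 − α_j) = 9·9 = 81 ≡ 3 (mod 13).
Step 5: correct position 5: c_5 = r_5 − e = 11 − 3 ≡ 8 (mod 13). Hence c = [12, 9, 5, 4, 8].
  Check: interpolating c through the α_i gives m(x) = 10 + 1·x (degree < 2) with m(α_i) = c_i for every i, so c is indeed a codeword.


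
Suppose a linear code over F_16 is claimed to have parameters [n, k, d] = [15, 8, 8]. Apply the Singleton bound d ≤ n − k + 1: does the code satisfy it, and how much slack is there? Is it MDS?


Singleton RHS = n − k + 1 = 8, slack = 0, bound satisfied, MDS.

Singleton bound: d ≤ n − k + 1.
Here n = 15, k = 8, so n − k + 1 = 8.
Given d = 8, check d ≤ 8: YES.
Slack = (n − k + 1) − d = 0.
The code is MDS (slack = 0).
Description: the claimed parameters are [15, 8, 8]_16; such a code would be MDS (meets Singleton bound).


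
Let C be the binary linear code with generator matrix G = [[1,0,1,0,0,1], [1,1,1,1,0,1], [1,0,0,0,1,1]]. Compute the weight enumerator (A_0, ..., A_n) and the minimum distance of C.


Weight distribution: A_0 = 1, A_2 = 2, A_3 = 2, A_4 = 1, A_5 = 2. Minimum distance d = 2.

Enumerate all 2^3 = 8 messages m ∈ F_2^3.
For each, compute codeword c = mG in F_2^6, then tally its weight.
  m = 000 → c = 000000, weight = 0.
  m = 100 → c = 101001, weight = 3.
  m = 010 → c = 111101, weight = 5.
  m = 110 → c = 010100, weight = 2.
  m = 001 → c = 100011, weight = 3.
  m = 101 → c = 001010, weight = 2.
  m = 011 → c = 011110, weight = 4.
  m = 111 → c = 110111, weight = 5.
Tally weights:
  weight 0: 1 codewords.
  weight 2: 2 codewords.
  weight 3: 2 codewords.
  weight 4: 1 codewords.
  weight 5: 2 codewords.
Minimum distance d = smallest w > 0 with A_w > 0 = 2.
Sanity: Σ A_w = 8 = 2^3 = 8 ✓.


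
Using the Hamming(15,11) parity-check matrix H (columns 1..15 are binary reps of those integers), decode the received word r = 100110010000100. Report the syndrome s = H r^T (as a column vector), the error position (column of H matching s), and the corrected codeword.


s = (0, 1, 0, 1)^T, error position = 5, corrected codeword c = 100100010000100

Compute s = H r^T mod 2 one row at a time:
  s_1 = 1 + 0 + 0 + 0 + 0 + 1 + 0 + 0 = 2 ≡ 0 (mod 2).
  s_2 = 1 + 1 + 0 + 0 + 0 + 1 + 0 + 0 = 3 ≡ 1 (mod 2).
  s_3 = 0 + 0 + 0 + 0 + 0 + 0 + 0 + 0 = 0 ≡ 0 (mod 2).
  s_4 = 1 + 0 + 1 + 0 + 0 + 0 + 1 + 0 = 3 ≡ 1 (mod 2).
s = (0, 1, 0, 1)^T — this equals column 5 of H (binary 0101), so error is at position 5.
Correct: flip bit 5 of r = 100110010000100 to get c = 100100010000100.


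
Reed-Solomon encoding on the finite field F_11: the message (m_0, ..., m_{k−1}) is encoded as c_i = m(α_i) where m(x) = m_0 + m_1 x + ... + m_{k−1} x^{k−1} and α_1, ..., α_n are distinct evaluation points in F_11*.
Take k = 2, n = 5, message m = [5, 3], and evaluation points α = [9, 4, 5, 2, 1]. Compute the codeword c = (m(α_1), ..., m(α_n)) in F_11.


c = [10, 6, 9, 0, 8]

Message polynomial: m(x) = 5 + 3·x (mod 11).
For each evaluation point α_i, compute m(α_i) mod 11:
  α_1 = 9: Horner steps 3 → 10, so m(9) = 10.
  α_2 = 4: Horner steps 3 → 6, so m(4) = 6.
  α_3 = 5: Horner steps 3 → 9, so m(5) = 9.
  α_4 = 2: Horner steps 3 → 0, so m(2) = 0.
  α_5 = 1: Horner steps 3 → 8, so m(1) = 8.
Codeword c = [10, 6, 9, 0, 8] ∈ F_11^5.


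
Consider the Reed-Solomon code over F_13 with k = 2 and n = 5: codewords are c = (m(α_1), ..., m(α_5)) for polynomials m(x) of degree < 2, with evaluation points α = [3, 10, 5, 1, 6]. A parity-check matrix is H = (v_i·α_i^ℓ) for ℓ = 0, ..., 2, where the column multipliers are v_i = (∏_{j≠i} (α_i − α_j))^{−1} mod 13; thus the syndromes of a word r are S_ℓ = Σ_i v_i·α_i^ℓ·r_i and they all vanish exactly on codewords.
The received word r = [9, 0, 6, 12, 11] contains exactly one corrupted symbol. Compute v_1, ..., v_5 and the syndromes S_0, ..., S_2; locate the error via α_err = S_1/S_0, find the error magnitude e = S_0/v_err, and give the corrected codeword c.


S = (5, 11, 6), error at position 2, error magnitude e = 8, c = [9, 5, 6, 12, 11].

Step 1: column multipliers v_i = (∏_{j≠i}(α_i − α_j))^{−1} mod 13.
  i = 1 (α = 3): (3−10)(3−5)(3−1)(3−6) = (−7)·(−2)·2·(−3) = −84 ≡ 7, so v_1 = 7^{−1} = 2 (mod 13).
  i = 2 (α = 10): (10−3)(10−5)(10−1)(10−6) = 7·5·9·4 = 1260 ≡ 12, so v_2 = 12^{−1} = 12 (mod 13).
  i = 3 (α = 5): (5−3)(5−10)(5−1)(5−6) = 2·(−5)·4·(−1) = 40 ≡ 1, so v_3 = 1^{−1} = 1 (mod 13).
  i = 4 (α = 1): (1−3)(1−10)(1−5)(1−6) = (−2)·(−9)·(−4)·(−5) = 360 ≡ 9, so v_4 = 9^{−1} = 3 (mod 13).
  i = 5 (α = 6): (6−3)(6−10)(6−5)(6−1) = 3·(−4)·1·5 = −60 ≡ 5, so v_5 = 5^{−1} = 8 (mod 13).
  v = [2, 12, 1, 3, 8].
Step 2: syndromes of r = [9, 0, 6, 12, 11] (all sums mod 13).
  S_0 = Σ v_i r_i = 2·9 + 12·0 + 1·6 + 3·12 + 8·11 = 148 ≡ 5.
  S_1 = Σ v_i α_i r_i = 2·3·9 + 12·10·0 + 1·5·6 + 3·1·12 + 8·6·11 = 648 ≡ 11.
  α_i^2 mod 13 = [9, 9, 12, 1, 10].
  S_2 = Σ v_i α_i^2 r_i = 2·9·9 + 12·9·0 + 1·12·6 + 3·1·12 + 8·10·11 = 1150 ≡ 6.
  S = (5, 11, 6) ≠ 0, so r is not a codeword (an error is present).
Step 3: locate the error. For a single error e at position i, S_ℓ = v_i·e·α_i^ℓ, so α_err = S_1/S_0.
  S_0^{−1} = 5^{−1} = 8 (mod 13), so α_err = 11·8 = 88 ≡ 10 = α_2. Error position i = 2.
  Consistency check: S_2/S_1 = 6·6 = 36 ≡ 10 = α_err ✓ (single-error assumption holds).
Step 4: error magnitude e = S_0/v_2 = S_0·∏_{j≠2}(α_2 − α_j) = 5·12 = 60 ≡ 8 (mod 13).
Step 5: correct position 2: c_2 = r_2 − e = 0 − 8 ≡ 5 (mod 13). Hence c = [9, 5, 6, 12, 11].
  Check: interpolating c through the α_i gives m(x) = 7 + 5·x (degree < 2) with m(α_i) = c_i for every i, so c is indeed a codeword.


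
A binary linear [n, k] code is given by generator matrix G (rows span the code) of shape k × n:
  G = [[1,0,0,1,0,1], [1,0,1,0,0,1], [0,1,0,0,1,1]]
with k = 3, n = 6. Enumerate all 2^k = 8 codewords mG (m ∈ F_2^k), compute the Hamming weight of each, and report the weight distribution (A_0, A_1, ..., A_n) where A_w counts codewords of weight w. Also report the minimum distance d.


Weight distribution: A_0 = 1, A_2 = 1, A_3 = 3, A_4 = 2, A_5 = 1. Minimum distance d = 2.

Enumerate all 2^3 = 8 messages m ∈ F_2^3.
For each, compute codeword c = mG in F_2^6, then tally its weight.
  m = 000 → c = 000000, weight = 0.
  m = 100 → c = 100101, weight = 3.
  m = 010 → c = 101001, weight = 3.
  m = 110 → c = 001100, weight = 2.
  m = 001 → c = 010011, weight = 3.
  m = 101 → c = 110110, weight = 4.
  m = 011 → c = 111010, weight = 4.
  m = 111 → c = 011111, weight = 5.
Tally weights:
  weight 0: 1 codewords.
  weight 2: 1 codewords.
  weight 3: 3 codewords.
  weight 4: 2 codewords.
  weight 5: 1 codewords.
Minimum distance d = smallest w > 0 with A_w > 0 = 2.
Sanity: Σ A_w = 8 = 2^3 = 8 ✓.


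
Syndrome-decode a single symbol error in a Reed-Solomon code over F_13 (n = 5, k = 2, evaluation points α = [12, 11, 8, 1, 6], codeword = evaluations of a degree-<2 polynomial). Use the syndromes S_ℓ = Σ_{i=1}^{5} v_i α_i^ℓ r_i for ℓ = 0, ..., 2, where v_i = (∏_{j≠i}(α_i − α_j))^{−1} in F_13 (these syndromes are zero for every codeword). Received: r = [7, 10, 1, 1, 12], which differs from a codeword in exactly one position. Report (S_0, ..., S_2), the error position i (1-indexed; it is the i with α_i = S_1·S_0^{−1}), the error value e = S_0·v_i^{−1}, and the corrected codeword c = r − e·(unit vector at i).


S = (5, 1, 8), error at position 3, error magnitude e = 8, c = [7, 10, 6, 1, 12].

Step 1: column multipliers v_i = (∏_{j≠i}(α_i − α_j))^{−1} mod 13.
  i = 1 (α = 12): (12−11)(12−8)(12−1)(12−6) = 1·4·11·6 = 264 ≡ 4, so v_1 = 4^{−1} = 10 (mod 13).
  i = 2 (α = 11): (11−12)(11−8)(11−1)(11−6) = (−1)·3·10·5 = −150 ≡ 6, so v_2 = 6^{−1} = 11 (mod 13).
  i = 3 (α = 8): (8−12)(8−11)(8−1)(8−6) = (−4)·(−3)·7·2 = 168 ≡ 12, so v_3 = 12^{−1} = 12 (mod 13).
  i = 4 (α = 1): (1−12)(1−11)(1−8)(1−6) = (−11)·(−10)·(−7)·(−5) = 3850 ≡ 2, so v_4 = 2^{−1} = 7 (mod 13).
  i = 5 (α = 6): (6−12)(6−11)(6−8)(6−1) = (−6)·(−5)·(−2)·5 = −300 ≡ 12, so v_5 = 12^{−1} = 12 (mod 13).
  v = [10, 11, 12, 7, 12].
Step 2: syndromes of r = [7, 10, 1, 1, 12] (all sums mod 13).
  S_0 = Σ v_i r_i = 10·7 + 11·10 + 12·1 + 7·1 + 12·12 = 343 ≡ 5.
  S_1 = Σ v_i α_i r_i = 10·12·7 + 11·11·10 + 12·8·1 + 7·1·1 + 12·6·12 = 3017 ≡ 1.
  α_i^2 mod 13 = [1, 4, 12, 1, 10].
  S_2 = Σ v_i α_i^2 r_i = 10·1·7 + 11·4·10 + 12·12·1 + 7·1·1 + 12·10·12 = 2101 ≡ 8.
  S = (5, 1, 8) ≠ 0, so r is not a codeword (an error is present).
Step 3: locate the error. For a single error e at position i, S_ℓ = v_i·e·α_i^ℓ, so α_err = S_1/S_0.
  S_0^{−1} = 5^{−1} = 8 (mod 13), so α_err = 1·8 = 8 ≡ 8 = α_3. Error position i = 3.
  Consistency check: S_2/S_1 = 8·1 = 8 ≡ 8 = α_err ✓ (single-error assumption holds).
Step 4: error magnitude e = S_0/v_3 = S_0·∏_{j≠3}(α_3 − α_j) = 5·12 = 60 ≡ 8 (mod 13).
Step 5: correct position 3: c_3 = r_3 − e = 1 − 8 ≡ 6 (mod 13). Hence c = [7, 10, 6, 1, 12].
  Check: interpolating c through the α_i gives m(x) = 4 + 10·x (degree < 2) with m(α_i) = c_i for every i, so c is indeed a codeword.


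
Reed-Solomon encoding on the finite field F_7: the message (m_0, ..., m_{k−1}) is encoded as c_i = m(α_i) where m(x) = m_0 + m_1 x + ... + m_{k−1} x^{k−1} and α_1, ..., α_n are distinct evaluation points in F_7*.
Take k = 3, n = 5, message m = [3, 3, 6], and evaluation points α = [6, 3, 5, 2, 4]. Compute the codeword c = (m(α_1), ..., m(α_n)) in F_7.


c = [6, 3, 0, 5, 6]

Message polynomial: m(x) = 3 + 3·x + 6·x^2 (mod 7).
For each evaluation point α_i, compute m(α_i) mod 7:
  α_1 = 6: Horner steps 6 → 4 → 6, so m(6) = 6.
  α_2 = 3: Horner steps 6 → 0 → 3, so m(3) = 3.
  α_3 = 5: Horner steps 6 → 5 → 0, so m(5) = 0.
  α_4 = 2: Horner steps 6 → 1 → 5, so m(2) = 5.
  α_5 = 4: Horner steps 6 → 6 → 6, so m(4) = 6.
Codeword c = [6, 3, 0, 5, 6] ∈ F_7^5.


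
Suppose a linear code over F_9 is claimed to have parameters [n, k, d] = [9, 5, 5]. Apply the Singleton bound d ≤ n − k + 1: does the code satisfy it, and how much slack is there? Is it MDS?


Singleton RHS = n − k + 1 = 5, slack = 0, bound satisfied, MDS.

Singleton bound: d ≤ n − k + 1.
Here n = 9, k = 5, so n − k + 1 = 5.
Given d = 5, check d ≤ 5: YES.
Slack = (n − k + 1) − d = 0.
The code is MDS (slack = 0).
Description: the claimed parameters are [9, 5, 5]_9; such a code would be MDS (meets Singleton bound).


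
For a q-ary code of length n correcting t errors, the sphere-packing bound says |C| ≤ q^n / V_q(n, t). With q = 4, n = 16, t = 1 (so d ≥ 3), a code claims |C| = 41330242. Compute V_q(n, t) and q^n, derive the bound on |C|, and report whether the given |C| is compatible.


V_q(n, t) = 49, q^n = 4294967296, Hamming bound = 87652393, |C| = 41330242 ≤ bound (satisfied).

Step 1: Compute V_q(n, t) = Σ_{j=0}^1 C(n, j) (q−1)^j.
  j = 0: C(16,0)·(3)^0 = 1·1 = 1.
  j = 1: C(16,1)·(3)^1 = 16·3 = 48.
  V_q(n, t) = 1 + 48 = 49.
Step 2: q^n = 4^16 = 4294967296.
Step 3: Hamming bound ⌊q^n / V_q(n,t)⌋ = ⌊4294967296/49⌋ = 87652393.
Step 4: Compare |C| = 41330242 to 87652393: satisfied.
The claimed |C| lies below the Hamming bound.
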